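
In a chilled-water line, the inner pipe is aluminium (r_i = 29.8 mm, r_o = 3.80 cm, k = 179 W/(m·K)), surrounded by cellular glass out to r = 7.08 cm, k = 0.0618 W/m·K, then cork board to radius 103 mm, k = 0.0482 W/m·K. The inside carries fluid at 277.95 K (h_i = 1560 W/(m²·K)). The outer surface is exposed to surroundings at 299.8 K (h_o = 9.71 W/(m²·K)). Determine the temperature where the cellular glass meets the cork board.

Treat each layer as a resistance in series:
  R'_conv,in = 1/(2πr h) = 1/(2π·0.0298·1560) = 0.003424 m·K/W
  R'_aluminium = ln(0.0380/0.0298)/(2πk) = 0.2431/(2π·179) = 2.161×10^-4 m·K/W
  R'_cellular glass = ln(0.0708/0.0380)/(2πk) = 0.6223/(2π·0.0618) = 1.603 m·K/W
  R'_cork board = ln(0.103/0.0708)/(2πk) = 0.3749/(2π·0.0482) = 1.238 m·K/W
  R'_conv,out = 1/(2πr h) = 1/(2π·0.103·9.71) = 0.1591 m·K/W
ΣR = 0.003424 + 2.161×10^-4 + 1.603 + 1.238 + 0.1591 = 3.004 m·K/W
Q' = ΔT/ΣR = (277.95 K − 299.8 K)/3.004 = -7.274 W/m
From the inner boundary to the cellular glass/cork board interface, ΣR_partial = 1.607 m·K/W.
T_interface = T_in − Q'·ΣR_partial = 277.95 K − (-7.274)(1.607) = 289.6 K

T = 289.6 K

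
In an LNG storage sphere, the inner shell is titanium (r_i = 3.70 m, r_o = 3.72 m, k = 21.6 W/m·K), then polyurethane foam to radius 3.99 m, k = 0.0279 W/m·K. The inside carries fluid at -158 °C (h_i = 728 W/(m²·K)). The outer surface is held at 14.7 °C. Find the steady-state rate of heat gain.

Series thermal resistances, inner to outer:
  R_conv,in = 1/(4πr²h) = 1/(4π·3.70²·728) = 7.985×10^-6 K/W
  R_titanium = (1/3.70 − 1/3.72)/(4πk) = 0.001453/(4π·21.6) = 5.353×10^-6 K/W
  R_polyurethane foam = (1/3.72 − 1/3.99)/(4πk) = 0.01819/(4π·0.0279) = 0.05188 K/W
ΣR = 7.985×10^-6 + 5.353×10^-6 + 0.05188 = 0.05189 K/W
Q = ΔT/ΣR = (-158 °C − 14.7 °C)/0.05189 = -3330 W
(Negative Q ⇒ heat flows inward; heat gain = 3330 W.)

Q = 3.33 kW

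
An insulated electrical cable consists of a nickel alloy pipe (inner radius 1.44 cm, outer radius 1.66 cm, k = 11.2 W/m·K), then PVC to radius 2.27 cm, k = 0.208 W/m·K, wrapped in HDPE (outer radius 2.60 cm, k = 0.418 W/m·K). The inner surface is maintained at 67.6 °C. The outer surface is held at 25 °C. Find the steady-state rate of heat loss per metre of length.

Series thermal resistances, inner to outer:
  R'_nickel alloy = ln(0.0166/0.0144)/(2πk) = 0.1422/(2π·11.2) = 0.002020 m·K/W
  R'_PVC = ln(0.0227/0.0166)/(2πk) = 0.3130/(2π·0.208) = 0.2395 m·K/W
  R'_HDPE = ln(0.0260/0.0227)/(2πk) = 0.1357/(2π·0.418) = 0.05168 m·K/W
ΣR = 0.002020 + 0.2395 + 0.05168 = 0.2932 m·K/W
Q' = ΔT/ΣR = (67.6 °C − 25 °C)/0.2932 = 145 W/m

Q' = 145 W/m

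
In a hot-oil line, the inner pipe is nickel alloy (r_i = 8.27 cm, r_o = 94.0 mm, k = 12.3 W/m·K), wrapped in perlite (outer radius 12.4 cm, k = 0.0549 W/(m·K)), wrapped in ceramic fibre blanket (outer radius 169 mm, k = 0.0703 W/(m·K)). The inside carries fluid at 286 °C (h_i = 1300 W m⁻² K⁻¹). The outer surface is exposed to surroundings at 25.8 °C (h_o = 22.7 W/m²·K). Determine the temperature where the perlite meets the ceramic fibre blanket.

T = 151 °C

Treat each layer as a resistance in series:
  R'_conv,in = 1/(2πr h) = 1/(2π·0.0827·1300) = 0.001480 m·K/W
  R'_nickel alloy = ln(0.0940/0.0827)/(2πk) = 0.1281/(2π·12.3) = 0.001657 m·K/W
  R'_perlite = ln(0.124/0.0940)/(2πk) = 0.2770/(2π·0.0549) = 0.8030 m·K/W
  R'_ceramic fibre blanket = ln(0.169/0.124)/(2πk) = 0.3096/(2π·0.0703) = 0.7010 m·K/W
  R'_conv,out = 1/(2πr h) = 1/(2π·0.169·22.7) = 0.04149 m·K/W
ΣR = 0.001480 + 0.001657 + 0.8030 + 0.7010 + 0.04149 = 1.549 m·K/W
Q' = ΔT/ΣR = (286 °C − 25.8 °C)/1.549 = 168.0 W/m
From the inner boundary to the perlite/ceramic fibre blanket interface, ΣR_partial = 0.8061 m·K/W.
T_interface = T_in − Q'·ΣR_partial = 286 °C − (168.0)(0.8061) = 151 °C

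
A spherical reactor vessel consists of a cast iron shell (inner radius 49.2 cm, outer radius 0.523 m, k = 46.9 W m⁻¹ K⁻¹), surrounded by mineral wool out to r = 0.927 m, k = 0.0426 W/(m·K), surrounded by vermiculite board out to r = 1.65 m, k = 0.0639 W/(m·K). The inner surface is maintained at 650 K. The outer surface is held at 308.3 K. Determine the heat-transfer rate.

Q = 159 W

Treat each layer as a resistance in series:
  R_cast iron = (1/0.492 − 1/0.523)/(4πk) = 0.1205/(4π·46.9) = 2.044×10^-4 K/W
  R_mineral wool = (1/0.523 − 1/0.927)/(4πk) = 0.8333/(4π·0.0426) = 1.557 K/W
  R_vermiculite board = (1/0.927 − 1/1.65)/(4πk) = 0.4727/(4π·0.0639) = 0.5887 K/W
ΣR = 2.044×10^-4 + 1.557 + 0.5887 = 2.146 K/W
Q = ΔT/ΣR = (650 K − 308.3 K)/2.146 = 159 W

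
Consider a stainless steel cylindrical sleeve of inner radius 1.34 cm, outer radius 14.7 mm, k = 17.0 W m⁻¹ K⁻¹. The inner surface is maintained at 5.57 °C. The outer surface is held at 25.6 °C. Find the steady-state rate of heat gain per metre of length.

Q' = 2πk·ΔT/ln(r₂/r₁) = 2π × 17.0 × 20.03 / ln(0.0147/0.0134) = 23100 W/m

Q' = 23.1 kW/m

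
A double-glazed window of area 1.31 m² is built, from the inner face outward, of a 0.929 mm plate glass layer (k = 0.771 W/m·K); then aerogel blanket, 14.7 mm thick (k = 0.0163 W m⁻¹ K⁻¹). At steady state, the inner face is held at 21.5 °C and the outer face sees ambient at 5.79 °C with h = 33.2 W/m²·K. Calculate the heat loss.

Q = 22.1 W

Series thermal resistances, inner to outer:
  R_plate glass = L/(kA) = 9.29×10^-4/(0.771·1.31) = 9.198×10^-4 K/W
  R_aerogel blanket = L/(kA) = 0.0147/(0.0163·1.31) = 0.6884 K/W
  R_conv,out = 1/(hA) = 1/(33.2·1.31) = 0.02299 K/W
ΣR = 9.198×10^-4 + 0.6884 + 0.02299 = 0.7123 K/W
Q = ΔT/ΣR = (21.5 °C − 5.79 °C)/0.7123 = 22.1 W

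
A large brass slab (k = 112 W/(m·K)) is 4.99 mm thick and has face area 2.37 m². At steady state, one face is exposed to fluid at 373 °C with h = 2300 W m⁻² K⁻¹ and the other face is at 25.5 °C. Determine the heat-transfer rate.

Q = 1720 kW

Resistance network (inner→outer):
  R_conv,in = 1/(hA) = 1/(2300·2.37) = 1.835×10^-4 K/W
  R_brass = L/(kA) = 0.00499/(112·2.37) = 1.880×10^-5 K/W
ΣR = 1.835×10^-4 + 1.880×10^-5 = 2.023×10^-4 K/W
Q = ΔT/ΣR = (373 °C − 25.5 °C)/2.023×10^-4 = 1.72×10^6 W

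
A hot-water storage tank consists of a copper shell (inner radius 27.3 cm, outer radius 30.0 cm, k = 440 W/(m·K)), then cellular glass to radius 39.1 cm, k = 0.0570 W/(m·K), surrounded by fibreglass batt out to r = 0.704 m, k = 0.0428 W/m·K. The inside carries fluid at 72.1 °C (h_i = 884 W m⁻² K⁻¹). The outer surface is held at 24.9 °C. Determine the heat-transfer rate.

Resistance network (inner→outer):
  R_conv,in = 1/(4πr²h) = 1/(4π·0.273²·884) = 0.001208 K/W
  R_copper = (1/0.273 − 1/0.300)/(4πk) = 0.3297/(4π·440) = 5.962×10^-5 K/W
  R_cellular glass = (1/0.300 − 1/0.391)/(4πk) = 0.7758/(4π·0.0570) = 1.083 K/W
  R_fibreglass batt = (1/0.391 − 1/0.704)/(4πk) = 1.137/(4π·0.0428) = 2.114 K/W
ΣR = 0.001208 + 5.962×10^-5 + 1.083 + 2.114 = 3.198 K/W
Q = ΔT/ΣR = (72.1 °C − 24.9 °C)/3.198 = 14.8 W

Q = 14.8 W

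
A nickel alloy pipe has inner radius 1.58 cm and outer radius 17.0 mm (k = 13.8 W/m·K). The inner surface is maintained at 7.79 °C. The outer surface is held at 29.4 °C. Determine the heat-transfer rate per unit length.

Q' = 25.6 kW/m

Q' = 2πk·ΔT/ln(r₂/r₁) = 2π × 13.8 × 21.61 / ln(0.0170/0.0158) = 25600 W/m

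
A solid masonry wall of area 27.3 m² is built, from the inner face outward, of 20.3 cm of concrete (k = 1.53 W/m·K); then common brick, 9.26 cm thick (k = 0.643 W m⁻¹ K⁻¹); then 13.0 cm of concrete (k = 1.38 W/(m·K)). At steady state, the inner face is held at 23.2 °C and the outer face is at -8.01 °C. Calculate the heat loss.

Resistance network (inner→outer):
  R_concrete = L/(kA) = 0.203/(1.53·27.3) = 0.004860 K/W
  R_common brick = L/(kA) = 0.0926/(0.643·27.3) = 0.005275 K/W
  R_concrete = L/(kA) = 0.130/(1.38·27.3) = 0.003451 K/W
ΣR = 0.004860 + 0.005275 + 0.003451 = 0.01359 K/W
Q = ΔT/ΣR = (23.2 °C − -8.01 °C)/0.01359 = 2300 W

Q = 2300 W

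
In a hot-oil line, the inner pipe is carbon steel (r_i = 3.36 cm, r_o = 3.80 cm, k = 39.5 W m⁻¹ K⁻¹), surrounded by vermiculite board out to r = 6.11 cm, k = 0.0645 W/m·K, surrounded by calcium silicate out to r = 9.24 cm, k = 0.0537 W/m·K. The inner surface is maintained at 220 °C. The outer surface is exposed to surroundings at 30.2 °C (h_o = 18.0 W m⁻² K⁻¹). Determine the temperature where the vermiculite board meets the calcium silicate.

Resistance network (inner→outer):
  R'_carbon steel = ln(0.0380/0.0336)/(2πk) = 0.1231/(2π·39.5) = 4.958×10^-4 m·K/W
  R'_vermiculite board = ln(0.0611/0.0380)/(2πk) = 0.4749/(2π·0.0645) = 1.172 m·K/W
  R'_calcium silicate = ln(0.0924/0.0611)/(2πk) = 0.4136/(2π·0.0537) = 1.226 m·K/W
  R'_conv,out = 1/(2πr h) = 1/(2π·0.0924·18.0) = 0.09569 m·K/W
ΣR = 4.958×10^-4 + 1.172 + 1.226 + 0.09569 = 2.494 m·K/W
Q' = ΔT/ΣR = (220 °C − 30.2 °C)/2.494 = 76.10 W/m
From the inner boundary to the vermiculite board/calcium silicate interface, ΣR_partial = 1.172 m·K/W.
T_interface = T_in − Q'·ΣR_partial = 220 °C − (76.10)(1.172) = 131 °C

T = 131 °C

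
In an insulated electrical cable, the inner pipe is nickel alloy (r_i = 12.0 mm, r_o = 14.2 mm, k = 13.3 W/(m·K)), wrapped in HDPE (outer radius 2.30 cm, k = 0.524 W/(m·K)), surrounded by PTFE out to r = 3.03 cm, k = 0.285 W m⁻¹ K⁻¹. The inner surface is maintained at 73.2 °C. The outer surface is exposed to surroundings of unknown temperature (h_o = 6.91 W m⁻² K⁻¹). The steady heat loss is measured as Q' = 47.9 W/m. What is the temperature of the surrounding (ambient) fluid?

Sum the resistances:
  R'_nickel alloy = ln(0.0142/0.0120)/(2πk) = 0.1683/(2π·13.3) = 0.002014 m·K/W
  R'_HDPE = ln(0.0230/0.0142)/(2πk) = 0.4823/(2π·0.524) = 0.1465 m·K/W
  R'_PTFE = ln(0.0303/0.0230)/(2πk) = 0.2757/(2π·0.285) = 0.1539 m·K/W
  R'_conv,out = 1/(2πr h) = 1/(2π·0.0303·6.91) = 0.7602 m·K/W
ΣR = 1.063 m·K/W
ΔT = Q'·ΣR = 47.9 × 1.063 = 50.92 K
Heat flows outward, so T_out = T_in − ΔT = 73.2 − 50.92 = 22.3 °C

T_out = 22.3 °C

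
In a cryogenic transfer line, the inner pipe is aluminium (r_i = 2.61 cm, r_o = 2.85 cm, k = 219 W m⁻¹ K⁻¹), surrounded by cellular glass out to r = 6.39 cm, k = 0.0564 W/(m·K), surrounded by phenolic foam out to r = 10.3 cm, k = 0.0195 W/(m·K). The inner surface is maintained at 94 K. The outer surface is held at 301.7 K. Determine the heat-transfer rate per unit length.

Series thermal resistances, inner to outer:
  R'_aluminium = ln(0.0285/0.0261)/(2πk) = 0.08797/(2π·219) = 6.393×10^-5 m·K/W
  R'_cellular glass = ln(0.0639/0.0285)/(2πk) = 0.8074/(2π·0.0564) = 2.278 m·K/W
  R'_phenolic foam = ln(0.103/0.0639)/(2πk) = 0.4774/(2π·0.0195) = 3.897 m·K/W
ΣR = 6.393×10^-5 + 2.278 + 3.897 = 6.175 m·K/W
Q' = ΔT/ΣR = (94 K − 301.7 K)/6.175 = -33.6 W/m
(Negative Q' ⇒ heat flows inward; heat gain = 33.6 W/m.)

Q' = 33.6 W/m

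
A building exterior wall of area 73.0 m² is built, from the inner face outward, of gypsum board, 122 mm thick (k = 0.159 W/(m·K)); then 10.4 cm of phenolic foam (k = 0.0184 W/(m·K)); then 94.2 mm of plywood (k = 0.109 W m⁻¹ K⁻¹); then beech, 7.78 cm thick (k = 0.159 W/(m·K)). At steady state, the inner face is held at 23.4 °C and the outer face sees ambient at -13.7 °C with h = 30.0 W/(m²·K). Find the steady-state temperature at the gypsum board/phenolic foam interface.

Series thermal resistances, inner to outer:
  R_gypsum board = L/(kA) = 0.122/(0.159·73.0) = 0.01051 K/W
  R_phenolic foam = L/(kA) = 0.104/(0.0184·73.0) = 0.07743 K/W
  R_plywood = L/(kA) = 0.0942/(0.109·73.0) = 0.01184 K/W
  R_beech = L/(kA) = 0.0778/(0.159·73.0) = 0.006703 K/W
  R_conv,out = 1/(hA) = 1/(30.0·73.0) = 4.566×10^-4 K/W
ΣR = 0.01051 + 0.07743 + 0.01184 + 0.006703 + 4.566×10^-4 = 0.1069 K/W
Q = ΔT/ΣR = (23.4 °C − -13.7 °C)/0.1069 = 347.1 W
From the inner boundary to the gypsum board/phenolic foam interface, ΣR_partial = 0.01051 K/W.
T_interface = T_in − Q·ΣR_partial = 23.4 °C − (347.1)(0.01051) = 19.8 °C

T = 19.8 °C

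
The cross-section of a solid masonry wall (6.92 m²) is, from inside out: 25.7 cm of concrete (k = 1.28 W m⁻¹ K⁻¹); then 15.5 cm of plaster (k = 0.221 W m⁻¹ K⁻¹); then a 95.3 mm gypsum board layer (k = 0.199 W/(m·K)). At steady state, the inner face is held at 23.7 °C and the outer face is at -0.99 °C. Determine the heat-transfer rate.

Resistance network (inner→outer):
  R_concrete = L/(kA) = 0.257/(1.28·6.92) = 0.02901 K/W
  R_plaster = L/(kA) = 0.155/(0.221·6.92) = 0.1014 K/W
  R_gypsum board = L/(kA) = 0.0953/(0.199·6.92) = 0.06920 K/W
ΣR = 0.02901 + 0.1014 + 0.06920 = 0.1996 K/W
Q = ΔT/ΣR = (23.7 °C − -0.99 °C)/0.1996 = 124 W

Q = 124 W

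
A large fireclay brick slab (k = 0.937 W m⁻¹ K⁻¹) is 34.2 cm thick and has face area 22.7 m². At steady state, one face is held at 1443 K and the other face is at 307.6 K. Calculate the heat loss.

Q = kA·ΔT/L = 0.937 × 22.7 × |1443 K − 307.6 K| / 0.342 = 70600 W

Q = 70.6 kW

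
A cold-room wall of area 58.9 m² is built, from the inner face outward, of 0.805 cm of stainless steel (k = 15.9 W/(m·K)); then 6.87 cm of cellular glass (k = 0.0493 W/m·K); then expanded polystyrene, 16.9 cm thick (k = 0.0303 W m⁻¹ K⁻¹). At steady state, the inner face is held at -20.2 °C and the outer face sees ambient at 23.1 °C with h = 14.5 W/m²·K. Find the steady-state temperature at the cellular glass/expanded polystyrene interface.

Resistance network (inner→outer):
  R_stainless steel = L/(kA) = 0.00805/(15.9·58.9) = 8.596×10^-6 K/W
  R_cellular glass = L/(kA) = 0.0687/(0.0493·58.9) = 0.02366 K/W
  R_expanded polystyrene = L/(kA) = 0.169/(0.0303·58.9) = 0.09470 K/W
  R_conv,out = 1/(hA) = 1/(14.5·58.9) = 0.001171 K/W
ΣR = 8.596×10^-6 + 0.02366 + 0.09470 + 0.001171 = 0.1195 K/W
Q = ΔT/ΣR = (-20.2 °C − 23.1 °C)/0.1195 = -362.3 W
From the inner boundary to the cellular glass/expanded polystyrene interface, ΣR_partial = 0.02367 K/W.
T_interface = T_in − Q·ΣR_partial = -20.2 °C − (-362.3)(0.02367) = -11.6 °C

T = -11.6 °C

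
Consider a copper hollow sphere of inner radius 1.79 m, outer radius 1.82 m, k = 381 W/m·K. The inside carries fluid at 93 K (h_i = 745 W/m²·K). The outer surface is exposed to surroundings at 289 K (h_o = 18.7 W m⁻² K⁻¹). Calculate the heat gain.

Q = 1.48×10^5 W

Treat each layer as a resistance in series:
  R_conv,in = 1/(4πr²h) = 1/(4π·1.79²·745) = 3.334×10^-5 K/W
  R_copper = (1/1.79 − 1/1.82)/(4πk) = 0.009209/(4π·381) = 1.923×10^-6 K/W
  R_conv,out = 1/(4πr²h) = 1/(4π·1.82²·18.7) = 0.001285 K/W
ΣR = 3.334×10^-5 + 1.923×10^-6 + 0.001285 = 0.001320 K/W
Q = ΔT/ΣR = (93 K − 289 K)/0.001320 = -1.48×10^5 W
(Negative Q ⇒ heat flows inward; heat gain = 1.48×10^5 W.)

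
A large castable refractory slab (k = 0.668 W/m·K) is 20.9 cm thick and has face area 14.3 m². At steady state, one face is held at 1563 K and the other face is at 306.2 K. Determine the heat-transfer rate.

Q = 57400 W

Q = kA·ΔT/L = 0.668 × 14.3 × |1563 K − 306.2 K| / 0.209 = 57400 W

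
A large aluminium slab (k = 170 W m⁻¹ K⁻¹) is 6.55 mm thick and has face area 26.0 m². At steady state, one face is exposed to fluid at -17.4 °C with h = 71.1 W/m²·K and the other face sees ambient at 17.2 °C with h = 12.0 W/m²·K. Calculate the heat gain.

Q = 9.23 kW

Treat each layer as a resistance in series:
  R_conv,in = 1/(hA) = 1/(71.1·26.0) = 5.409×10^-4 K/W
  R_aluminium = L/(kA) = 0.00655/(170·26.0) = 1.482×10^-6 K/W
  R_conv,out = 1/(hA) = 1/(12.0·26.0) = 0.003205 K/W
ΣR = 5.409×10^-4 + 1.482×10^-6 + 0.003205 = 0.003747 K/W
Q = ΔT/ΣR = (-17.4 °C − 17.2 °C)/0.003747 = -9230 W
(Negative Q ⇒ heat flows inward; heat gain = 9230 W.)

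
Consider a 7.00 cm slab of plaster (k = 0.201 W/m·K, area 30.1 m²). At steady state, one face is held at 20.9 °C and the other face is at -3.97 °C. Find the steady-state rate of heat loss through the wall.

Q = kA·ΔT/L = 0.201 × 30.1 × |20.9 °C − -3.97 °C| / 0.0700 = 2150 W

Q = 2.15 kW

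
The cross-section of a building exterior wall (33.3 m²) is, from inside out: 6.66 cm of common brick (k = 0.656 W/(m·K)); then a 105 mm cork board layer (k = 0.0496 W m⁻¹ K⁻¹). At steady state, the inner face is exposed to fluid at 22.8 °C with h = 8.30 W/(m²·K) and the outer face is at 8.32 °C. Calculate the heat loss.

Q = 206 W

Resistance network (inner→outer):
  R_conv,in = 1/(hA) = 1/(8.30·33.3) = 0.003618 K/W
  R_common brick = L/(kA) = 0.0666/(0.656·33.3) = 0.003049 K/W
  R_cork board = L/(kA) = 0.105/(0.0496·33.3) = 0.06357 K/W
ΣR = 0.003618 + 0.003049 + 0.06357 = 0.07024 K/W
Q = ΔT/ΣR = (22.8 °C − 8.32 °C)/0.07024 = 206 W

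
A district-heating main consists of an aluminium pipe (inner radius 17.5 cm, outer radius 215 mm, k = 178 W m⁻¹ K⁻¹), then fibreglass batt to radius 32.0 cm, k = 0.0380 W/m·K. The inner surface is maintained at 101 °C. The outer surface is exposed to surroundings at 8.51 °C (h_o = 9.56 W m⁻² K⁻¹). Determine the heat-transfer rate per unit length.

Treat each layer as a resistance in series:
  R'_aluminium = ln(0.215/0.175)/(2πk) = 0.2059/(2π·178) = 1.841×10^-4 m·K/W
  R'_fibreglass batt = ln(0.320/0.215)/(2πk) = 0.3977/(2π·0.0380) = 1.666 m·K/W
  R'_conv,out = 1/(2πr h) = 1/(2π·0.320·9.56) = 0.05203 m·K/W
ΣR = 1.841×10^-4 + 1.666 + 0.05203 = 1.718 m·K/W
Q' = ΔT/ΣR = (101 °C − 8.51 °C)/1.718 = 53.8 W/m

Q' = 53.8 W/m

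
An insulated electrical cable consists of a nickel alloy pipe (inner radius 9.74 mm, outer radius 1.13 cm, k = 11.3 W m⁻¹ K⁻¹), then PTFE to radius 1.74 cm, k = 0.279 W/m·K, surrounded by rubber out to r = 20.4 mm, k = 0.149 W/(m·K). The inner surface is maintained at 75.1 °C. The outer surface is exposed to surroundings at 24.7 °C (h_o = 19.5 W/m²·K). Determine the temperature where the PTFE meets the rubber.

Treat each layer as a resistance in series:
  R'_nickel alloy = ln(0.0113/0.00974)/(2πk) = 0.1486/(2π·11.3) = 0.002092 m·K/W
  R'_PTFE = ln(0.0174/0.0113)/(2πk) = 0.4317/(2π·0.279) = 0.2462 m·K/W
  R'_rubber = ln(0.0204/0.0174)/(2πk) = 0.1591/(2π·0.149) = 0.1699 m·K/W
  R'_conv,out = 1/(2πr h) = 1/(2π·0.0204·19.5) = 0.4001 m·K/W
ΣR = 0.002092 + 0.2462 + 0.1699 + 0.4001 = 0.8183 m·K/W
Q' = ΔT/ΣR = (75.1 °C − 24.7 °C)/0.8183 = 61.59 W/m
From the inner boundary to the PTFE/rubber interface, ΣR_partial = 0.2483 m·K/W.
T_interface = T_in − Q'·ΣR_partial = 75.1 °C − (61.59)(0.2483) = 59.8 °C

T = 59.8 °C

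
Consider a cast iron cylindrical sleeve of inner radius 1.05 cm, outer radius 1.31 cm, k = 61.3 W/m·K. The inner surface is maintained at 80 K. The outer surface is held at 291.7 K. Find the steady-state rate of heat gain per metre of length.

Q' = 2πk·ΔT/ln(r₂/r₁) = 2π × 61.3 × 211.7 / ln(0.0131/0.0105) = 3.69×10^5 W/m

Q' = 369 kW/m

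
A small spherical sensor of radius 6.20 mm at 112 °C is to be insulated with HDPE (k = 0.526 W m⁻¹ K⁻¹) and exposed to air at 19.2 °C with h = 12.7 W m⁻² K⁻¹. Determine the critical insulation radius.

r_cr = 8.28 cm

For a sphere, r_cr = 2k_ins/h = 2·0.526/12.7 = 0.0828 m = 8.28 cm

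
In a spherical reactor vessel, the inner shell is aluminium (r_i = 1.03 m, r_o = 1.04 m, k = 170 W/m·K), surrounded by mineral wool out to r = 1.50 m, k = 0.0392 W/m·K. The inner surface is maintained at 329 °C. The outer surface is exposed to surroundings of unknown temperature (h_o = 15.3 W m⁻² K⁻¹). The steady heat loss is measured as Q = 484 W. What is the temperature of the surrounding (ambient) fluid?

T_out = 38.2 °C

Sum the resistances:
  R_aluminium = (1/1.03 − 1/1.04)/(4πk) = 0.009335/(4π·170) = 4.370×10^-6 K/W
  R_mineral wool = (1/1.04 − 1/1.50)/(4πk) = 0.2949/(4π·0.0392) = 0.5986 K/W
  R_conv,out = 1/(4πr²h) = 1/(4π·1.50²·15.3) = 0.002312 K/W
ΣR = 0.6009 K/W
ΔT = Q·ΣR = 484 × 0.6009 = 290.8 K
Heat flows outward, so T_out = T_in − ΔT = 329 − 290.8 = 38.2 °C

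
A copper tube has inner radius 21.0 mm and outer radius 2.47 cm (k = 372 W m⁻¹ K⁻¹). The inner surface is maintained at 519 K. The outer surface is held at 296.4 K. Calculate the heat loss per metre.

Q' = 3210 kW/m

Q' = 2πk·ΔT/ln(r₂/r₁) = 2π × 372 × 222.6 / ln(0.0247/0.0210) = 3.21×10^6 W/m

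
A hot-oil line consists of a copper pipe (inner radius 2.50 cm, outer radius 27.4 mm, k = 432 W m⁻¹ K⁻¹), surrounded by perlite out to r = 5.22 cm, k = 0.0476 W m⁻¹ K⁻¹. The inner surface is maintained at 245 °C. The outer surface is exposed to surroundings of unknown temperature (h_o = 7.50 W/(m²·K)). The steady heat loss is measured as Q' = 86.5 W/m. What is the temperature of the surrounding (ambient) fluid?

Sum the resistances:
  R'_copper = ln(0.0274/0.0250)/(2πk) = 0.09167/(2π·432) = 3.377×10^-5 m·K/W
  R'_perlite = ln(0.0522/0.0274)/(2πk) = 0.6445/(2π·0.0476) = 2.155 m·K/W
  R'_conv,out = 1/(2πr h) = 1/(2π·0.0522·7.50) = 0.4065 m·K/W
ΣR = 2.562 m·K/W
ΔT = Q'·ΣR = 86.5 × 2.562 = 221.6 K
Heat flows outward, so T_out = T_in − ΔT = 245 − 221.6 = 23.4 °C

T_out = 23.4 °C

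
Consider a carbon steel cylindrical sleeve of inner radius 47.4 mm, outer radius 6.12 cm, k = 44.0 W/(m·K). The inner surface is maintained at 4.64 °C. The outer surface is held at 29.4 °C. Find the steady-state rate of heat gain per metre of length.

Q' = 2πk·ΔT/ln(r₂/r₁) = 2π × 44.0 × 24.76 / ln(0.0612/0.0474) = 26800 W/m

Q' = 26.8 kW/m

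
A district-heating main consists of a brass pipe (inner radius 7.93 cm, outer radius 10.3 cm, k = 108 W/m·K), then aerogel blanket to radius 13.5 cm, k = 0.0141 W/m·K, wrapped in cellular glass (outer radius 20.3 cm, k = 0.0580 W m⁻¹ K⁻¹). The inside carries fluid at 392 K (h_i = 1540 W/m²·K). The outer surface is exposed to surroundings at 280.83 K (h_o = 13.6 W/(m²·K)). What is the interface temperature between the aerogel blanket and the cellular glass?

Treat each layer as a resistance in series:
  R'_conv,in = 1/(2πr h) = 1/(2π·0.0793·1540) = 0.001303 m·K/W
  R'_brass = ln(0.103/0.0793)/(2πk) = 0.2615/(2π·108) = 3.853×10^-4 m·K/W
  R'_aerogel blanket = ln(0.135/0.103)/(2πk) = 0.2705/(2π·0.0141) = 3.054 m·K/W
  R'_cellular glass = ln(0.203/0.135)/(2πk) = 0.4079/(2π·0.0580) = 1.119 m·K/W
  R'_conv,out = 1/(2πr h) = 1/(2π·0.203·13.6) = 0.05765 m·K/W
ΣR = 0.001303 + 3.853×10^-4 + 3.054 + 1.119 + 0.05765 = 4.232 m·K/W
Q' = ΔT/ΣR = (392 K − 280.83 K)/4.232 = 26.27 W/m
From the inner boundary to the aerogel blanket/cellular glass interface, ΣR_partial = 3.056 m·K/W.
T_interface = T_in − Q'·ΣR_partial = 392 K − (26.27)(3.056) = 311.7 K

T = 311.7 K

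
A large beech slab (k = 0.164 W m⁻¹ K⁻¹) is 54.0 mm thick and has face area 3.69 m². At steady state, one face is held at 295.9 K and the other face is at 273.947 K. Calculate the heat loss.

Q = 246 W

Q = kA·ΔT/L = 0.164 × 3.69 × |295.9 K − 273.947 K| / 0.0540 = 246 W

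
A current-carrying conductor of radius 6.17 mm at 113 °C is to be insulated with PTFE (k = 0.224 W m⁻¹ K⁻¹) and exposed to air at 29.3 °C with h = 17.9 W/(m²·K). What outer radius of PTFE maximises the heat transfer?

r_cr = 1.25 cm

For a cylinder, r_cr = k_ins/h = 0.224/17.9 = 0.0125 m = 1.25 cm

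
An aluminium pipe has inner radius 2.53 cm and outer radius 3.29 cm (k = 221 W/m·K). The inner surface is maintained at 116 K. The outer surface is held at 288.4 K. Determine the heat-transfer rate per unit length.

Q' = 911 kW/m

Q' = 2πk·ΔT/ln(r₂/r₁) = 2π × 221 × 172.4 / ln(0.0329/0.0253) = 9.11×10^5 W/m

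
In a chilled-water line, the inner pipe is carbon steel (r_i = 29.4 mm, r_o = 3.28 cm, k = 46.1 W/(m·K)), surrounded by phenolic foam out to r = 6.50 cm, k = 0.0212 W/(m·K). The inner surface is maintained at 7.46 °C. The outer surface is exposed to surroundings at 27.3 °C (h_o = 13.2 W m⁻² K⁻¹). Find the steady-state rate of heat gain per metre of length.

Series thermal resistances, inner to outer:
  R'_carbon steel = ln(0.0328/0.0294)/(2πk) = 0.1094/(2π·46.1) = 3.778×10^-4 m·K/W
  R'_phenolic foam = ln(0.0650/0.0328)/(2πk) = 0.6840/(2π·0.0212) = 5.135 m·K/W
  R'_conv,out = 1/(2πr h) = 1/(2π·0.0650·13.2) = 0.1855 m·K/W
ΣR = 3.778×10^-4 + 5.135 + 0.1855 = 5.321 m·K/W
Q' = ΔT/ΣR = (7.46 °C − 27.3 °C)/5.321 = -3.73 W/m
(Negative Q' ⇒ heat flows inward; heat gain = 3.73 W/m.)

Q' = 3.73 W/m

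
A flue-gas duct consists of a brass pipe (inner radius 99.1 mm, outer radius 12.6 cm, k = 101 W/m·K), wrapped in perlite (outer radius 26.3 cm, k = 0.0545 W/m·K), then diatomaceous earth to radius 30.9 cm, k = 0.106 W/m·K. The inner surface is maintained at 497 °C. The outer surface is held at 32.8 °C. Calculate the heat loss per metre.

Q' = 194 W/m

Resistance network (inner→outer):
  R'_brass = ln(0.126/0.0991)/(2πk) = 0.2402/(2π·101) = 3.784×10^-4 m·K/W
  R'_perlite = ln(0.263/0.126)/(2πk) = 0.7359/(2π·0.0545) = 2.149 m·K/W
  R'_diatomaceous earth = ln(0.309/0.263)/(2πk) = 0.1612/(2π·0.106) = 0.2420 m·K/W
ΣR = 3.784×10^-4 + 2.149 + 0.2420 = 2.391 m·K/W
Q' = ΔT/ΣR = (497 °C − 32.8 °C)/2.391 = 194 W/m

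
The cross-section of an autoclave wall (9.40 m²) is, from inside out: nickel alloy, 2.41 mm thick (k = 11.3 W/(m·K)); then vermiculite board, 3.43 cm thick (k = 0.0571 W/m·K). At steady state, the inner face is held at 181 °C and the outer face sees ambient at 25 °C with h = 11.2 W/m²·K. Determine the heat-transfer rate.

Resistance network (inner→outer):
  R_nickel alloy = L/(kA) = 0.00241/(11.3·9.40) = 2.269×10^-5 K/W
  R_vermiculite board = L/(kA) = 0.0343/(0.0571·9.40) = 0.06390 K/W
  R_conv,out = 1/(hA) = 1/(11.2·9.40) = 0.009498 K/W
ΣR = 2.269×10^-5 + 0.06390 + 0.009498 = 0.07342 K/W
Q = ΔT/ΣR = (181 °C − 25 °C)/0.07342 = 2120 W

Q = 2120 W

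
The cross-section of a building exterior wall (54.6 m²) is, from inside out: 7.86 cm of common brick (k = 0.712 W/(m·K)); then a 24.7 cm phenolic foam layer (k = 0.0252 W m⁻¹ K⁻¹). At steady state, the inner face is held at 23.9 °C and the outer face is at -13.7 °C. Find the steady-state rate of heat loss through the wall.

Series thermal resistances, inner to outer:
  R_common brick = L/(kA) = 0.0786/(0.712·54.6) = 0.002022 K/W
  R_phenolic foam = L/(kA) = 0.247/(0.0252·54.6) = 0.1795 K/W
ΣR = 0.002022 + 0.1795 = 0.1815 K/W
Q = ΔT/ΣR = (23.9 °C − -13.7 °C)/0.1815 = 207 W

Q = 207 W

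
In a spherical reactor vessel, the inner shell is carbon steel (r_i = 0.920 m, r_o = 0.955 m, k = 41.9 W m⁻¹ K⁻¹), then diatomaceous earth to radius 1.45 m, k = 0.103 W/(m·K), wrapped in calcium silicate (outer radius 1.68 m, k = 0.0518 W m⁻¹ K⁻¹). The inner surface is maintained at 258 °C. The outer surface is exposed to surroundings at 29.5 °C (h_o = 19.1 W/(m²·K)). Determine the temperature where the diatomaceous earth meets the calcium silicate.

Treat each layer as a resistance in series:
  R_carbon steel = (1/0.920 − 1/0.955)/(4πk) = 0.03984/(4π·41.9) = 7.566×10^-5 K/W
  R_diatomaceous earth = (1/0.955 − 1/1.45)/(4πk) = 0.3575/(4π·0.103) = 0.2762 K/W
  R_calcium silicate = (1/1.45 − 1/1.68)/(4πk) = 0.09442/(4π·0.0518) = 0.1450 K/W
  R_conv,out = 1/(4πr²h) = 1/(4π·1.68²·19.1) = 0.001476 K/W
ΣR = 7.566×10^-5 + 0.2762 + 0.1450 + 0.001476 = 0.4228 K/W
Q = ΔT/ΣR = (258 °C − 29.5 °C)/0.4228 = 540.4 W
From the inner boundary to the diatomaceous earth/calcium silicate interface, ΣR_partial = 0.2763 K/W.
T_interface = T_in − Q·ΣR_partial = 258 °C − (540.4)(0.2763) = 109 °C

T = 109 °C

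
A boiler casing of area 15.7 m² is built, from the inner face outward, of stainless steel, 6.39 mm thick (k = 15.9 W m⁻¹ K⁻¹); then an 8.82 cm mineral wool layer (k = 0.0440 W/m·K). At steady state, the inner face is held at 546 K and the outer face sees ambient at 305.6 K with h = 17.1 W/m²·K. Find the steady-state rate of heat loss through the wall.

Q = 1830 W

Resistance network (inner→outer):
  R_stainless steel = L/(kA) = 0.00639/(15.9·15.7) = 2.560×10^-5 K/W
  R_mineral wool = L/(kA) = 0.0882/(0.0440·15.7) = 0.1277 K/W
  R_conv,out = 1/(hA) = 1/(17.1·15.7) = 0.003725 K/W
ΣR = 2.560×10^-5 + 0.1277 + 0.003725 = 0.1315 K/W
Q = ΔT/ΣR = (546 K − 305.6 K)/0.1315 = 1830 W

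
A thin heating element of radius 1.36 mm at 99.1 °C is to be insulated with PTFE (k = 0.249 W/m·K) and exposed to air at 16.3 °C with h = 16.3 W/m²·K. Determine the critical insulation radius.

For a cylinder, r_cr = k_ins/h = 0.249/16.3 = 0.0153 m = 1.53 cm

r_cr = 1.53 cm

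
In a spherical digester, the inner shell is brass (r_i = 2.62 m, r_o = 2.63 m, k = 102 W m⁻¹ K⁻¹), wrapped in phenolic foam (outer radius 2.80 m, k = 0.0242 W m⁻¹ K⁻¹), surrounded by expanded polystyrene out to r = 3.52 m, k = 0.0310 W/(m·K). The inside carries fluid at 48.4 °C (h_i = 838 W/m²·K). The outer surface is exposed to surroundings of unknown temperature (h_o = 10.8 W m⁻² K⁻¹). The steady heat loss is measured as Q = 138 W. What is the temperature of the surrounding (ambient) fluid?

Series resistances:
  R_conv,in = 1/(4πr²h) = 1/(4π·2.62²·838) = 1.383×10^-5 K/W
  R_brass = (1/2.62 − 1/2.63)/(4πk) = 0.001451/(4π·102) = 1.132×10^-6 K/W
  R_phenolic foam = (1/2.63 − 1/2.80)/(4πk) = 0.02309/(4π·0.0242) = 0.07591 K/W
  R_expanded polystyrene = (1/2.80 − 1/3.52)/(4πk) = 0.07305/(4π·0.0310) = 0.1875 K/W
  R_conv,out = 1/(4πr²h) = 1/(4π·3.52²·10.8) = 5.947×10^-4 K/W
ΣR = 0.2640 K/W
ΔT = Q·ΣR = 138 × 0.2640 = 36.43 K
Heat flows outward, so T_out = T_in − ΔT = 48.4 − 36.43 = 12.0 °C

T_out = 12.0 °C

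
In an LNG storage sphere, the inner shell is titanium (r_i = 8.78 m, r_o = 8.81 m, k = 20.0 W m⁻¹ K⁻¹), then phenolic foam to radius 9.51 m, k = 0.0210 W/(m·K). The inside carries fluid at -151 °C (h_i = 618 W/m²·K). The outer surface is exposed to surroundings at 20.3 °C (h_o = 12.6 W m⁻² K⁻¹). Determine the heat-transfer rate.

Q = 5.40 kW

Series thermal resistances, inner to outer:
  R_conv,in = 1/(4πr²h) = 1/(4π·8.78²·618) = 1.670×10^-6 K/W
  R_titanium = (1/8.78 − 1/8.81)/(4πk) = 3.878×10^-4/(4π·20.0) = 1.543×10^-6 K/W
  R_phenolic foam = (1/8.81 − 1/9.51)/(4πk) = 0.008355/(4π·0.0210) = 0.03166 K/W
  R_conv,out = 1/(4πr²h) = 1/(4π·9.51²·12.6) = 6.983×10^-5 K/W
ΣR = 1.670×10^-6 + 1.543×10^-6 + 0.03166 + 6.983×10^-5 = 0.03173 K/W
Q = ΔT/ΣR = (-151 °C − 20.3 °C)/0.03173 = -5400 W
(Negative Q ⇒ heat flows inward; heat gain = 5400 W.)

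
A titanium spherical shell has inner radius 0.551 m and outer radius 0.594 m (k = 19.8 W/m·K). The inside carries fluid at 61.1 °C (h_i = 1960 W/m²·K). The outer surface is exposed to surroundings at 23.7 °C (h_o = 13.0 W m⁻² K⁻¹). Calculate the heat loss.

Q = 2.08 kW

Resistance network (inner→outer):
  R_conv,in = 1/(4πr²h) = 1/(4π·0.551²·1960) = 1.337×10^-4 K/W
  R_titanium = (1/0.551 − 1/0.594)/(4πk) = 0.1314/(4π·19.8) = 5.280×10^-4 K/W
  R_conv,out = 1/(4πr²h) = 1/(4π·0.594²·13.0) = 0.01735 K/W
ΣR = 1.337×10^-4 + 5.280×10^-4 + 0.01735 = 0.01801 K/W
Q = ΔT/ΣR = (61.1 °C − 23.7 °C)/0.01801 = 2080 W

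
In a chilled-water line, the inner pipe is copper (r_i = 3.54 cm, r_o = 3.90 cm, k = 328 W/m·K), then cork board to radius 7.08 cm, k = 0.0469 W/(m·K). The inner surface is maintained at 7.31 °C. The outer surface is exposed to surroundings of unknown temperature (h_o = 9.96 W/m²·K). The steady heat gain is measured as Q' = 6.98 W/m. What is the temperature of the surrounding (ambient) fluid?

Series resistances:
  R'_copper = ln(0.0390/0.0354)/(2πk) = 0.09685/(2π·328) = 4.699×10^-5 m·K/W
  R'_cork board = ln(0.0708/0.0390)/(2πk) = 0.5963/(2π·0.0469) = 2.024 m·K/W
  R'_conv,out = 1/(2πr h) = 1/(2π·0.0708·9.96) = 0.2257 m·K/W
ΣR = 2.249 m·K/W
ΔT = Q'·ΣR = 6.98 × 2.249 = 15.70 K
Heat flows inward, so T_out = T_in + ΔT = 7.31 + 15.70 = 23.0 °C

T_out = 23.0 °C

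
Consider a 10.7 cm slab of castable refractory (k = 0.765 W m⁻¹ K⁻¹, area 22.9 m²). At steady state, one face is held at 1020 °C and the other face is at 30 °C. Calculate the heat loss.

Q = 162 kW

Q = kA·ΔT/L = 0.765 × 22.9 × |1020 °C − 30 °C| / 0.107 = 1.62×10^5 W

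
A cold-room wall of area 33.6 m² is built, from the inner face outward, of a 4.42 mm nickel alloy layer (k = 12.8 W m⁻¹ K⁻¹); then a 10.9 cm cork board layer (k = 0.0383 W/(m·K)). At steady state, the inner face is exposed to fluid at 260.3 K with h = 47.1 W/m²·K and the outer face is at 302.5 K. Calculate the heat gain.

Q = 494 W

Series thermal resistances, inner to outer:
  R_conv,in = 1/(hA) = 1/(47.1·33.6) = 6.319×10^-4 K/W
  R_nickel alloy = L/(kA) = 0.00442/(12.8·33.6) = 1.028×10^-5 K/W
  R_cork board = L/(kA) = 0.109/(0.0383·33.6) = 0.08470 K/W
ΣR = 6.319×10^-4 + 1.028×10^-5 + 0.08470 = 0.08534 K/W
Q = ΔT/ΣR = (260.3 K − 302.5 K)/0.08534 = -494 W
(Negative Q ⇒ heat flows inward; heat gain = 494 W.)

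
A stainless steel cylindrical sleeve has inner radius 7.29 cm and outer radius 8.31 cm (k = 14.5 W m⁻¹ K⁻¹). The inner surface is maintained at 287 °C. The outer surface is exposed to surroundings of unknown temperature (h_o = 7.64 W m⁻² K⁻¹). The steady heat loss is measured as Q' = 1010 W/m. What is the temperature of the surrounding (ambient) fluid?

T_out = 32.4 °C

Series resistances:
  R'_stainless steel = ln(0.0831/0.0729)/(2πk) = 0.1310/(2π·14.5) = 0.001437 m·K/W
  R'_conv,out = 1/(2πr h) = 1/(2π·0.0831·7.64) = 0.2507 m·K/W
ΣR = 0.2521 m·K/W
ΔT = Q'·ΣR = 1010 × 0.2521 = 254.6 K
Heat flows outward, so T_out = T_in − ΔT = 287 − 254.6 = 32.4 °C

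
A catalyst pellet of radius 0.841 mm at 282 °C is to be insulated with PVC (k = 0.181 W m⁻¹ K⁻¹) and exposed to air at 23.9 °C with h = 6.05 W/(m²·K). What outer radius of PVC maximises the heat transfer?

r_cr = 5.98 cm

For a sphere, r_cr = 2k_ins/h = 2·0.181/6.05 = 0.0598 m = 5.98 cm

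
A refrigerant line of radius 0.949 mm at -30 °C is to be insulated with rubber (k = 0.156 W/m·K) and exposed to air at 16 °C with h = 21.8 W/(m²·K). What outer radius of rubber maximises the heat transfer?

For a cylinder, r_cr = k_ins/h = 0.156/21.8 = 0.00716 m = 0.716 cm

r_cr = 0.716 cm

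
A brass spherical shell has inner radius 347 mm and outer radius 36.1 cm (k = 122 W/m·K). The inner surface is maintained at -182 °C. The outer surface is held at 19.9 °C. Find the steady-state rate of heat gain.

Q = 2770 kW

Q = 4πk·ΔT/(1/r₁ − 1/r₂) = 4π × 122 × 201.9 / (1/0.347 − 1/0.361) = 2.77×10^6 W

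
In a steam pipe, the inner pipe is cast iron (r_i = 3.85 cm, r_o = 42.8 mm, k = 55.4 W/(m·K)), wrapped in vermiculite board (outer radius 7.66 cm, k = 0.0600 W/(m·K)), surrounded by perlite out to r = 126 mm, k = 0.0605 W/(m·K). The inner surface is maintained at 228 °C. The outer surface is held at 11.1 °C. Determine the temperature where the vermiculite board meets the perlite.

T = 111 °C

Resistance network (inner→outer):
  R'_cast iron = ln(0.0428/0.0385)/(2πk) = 0.1059/(2π·55.4) = 3.042×10^-4 m·K/W
  R'_vermiculite board = ln(0.0766/0.0428)/(2πk) = 0.5821/(2π·0.0600) = 1.544 m·K/W
  R'_perlite = ln(0.126/0.0766)/(2πk) = 0.4977/(2π·0.0605) = 1.309 m·K/W
ΣR = 3.042×10^-4 + 1.544 + 1.309 = 2.853 m·K/W
Q' = ΔT/ΣR = (228 °C − 11.1 °C)/2.853 = 76.03 W/m
From the inner boundary to the vermiculite board/perlite interface, ΣR_partial = 1.544 m·K/W.
T_interface = T_in − Q'·ΣR_partial = 228 °C − (76.03)(1.544) = 111 °C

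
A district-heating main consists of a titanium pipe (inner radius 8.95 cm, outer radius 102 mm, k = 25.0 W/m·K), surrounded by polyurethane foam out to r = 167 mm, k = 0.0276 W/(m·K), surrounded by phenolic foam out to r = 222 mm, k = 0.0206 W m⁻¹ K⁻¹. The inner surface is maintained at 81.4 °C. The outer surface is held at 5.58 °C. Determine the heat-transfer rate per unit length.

Resistance network (inner→outer):
  R'_titanium = ln(0.102/0.0895)/(2πk) = 0.1307/(2π·25.0) = 8.323×10^-4 m·K/W
  R'_polyurethane foam = ln(0.167/0.102)/(2πk) = 0.4930/(2π·0.0276) = 2.843 m·K/W
  R'_phenolic foam = ln(0.222/0.167)/(2πk) = 0.2847/(2π·0.0206) = 2.199 m·K/W
ΣR = 8.323×10^-4 + 2.843 + 2.199 = 5.043 m·K/W
Q' = ΔT/ΣR = (81.4 °C − 5.58 °C)/5.043 = 15.0 W/m

Q' = 15.0 W/m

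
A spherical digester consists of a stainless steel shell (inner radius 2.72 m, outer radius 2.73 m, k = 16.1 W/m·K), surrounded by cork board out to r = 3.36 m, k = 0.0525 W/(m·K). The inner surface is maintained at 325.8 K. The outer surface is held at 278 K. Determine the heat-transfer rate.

Resistance network (inner→outer):
  R_stainless steel = (1/2.72 − 1/2.73)/(4πk) = 0.001347/(4π·16.1) = 6.656×10^-6 K/W
  R_cork board = (1/2.73 − 1/3.36)/(4πk) = 0.06868/(4π·0.0525) = 0.1041 K/W
ΣR = 6.656×10^-6 + 0.1041 = 0.1041 K/W
Q = ΔT/ΣR = (325.8 K − 278 K)/0.1041 = 459 W

Q = 459 W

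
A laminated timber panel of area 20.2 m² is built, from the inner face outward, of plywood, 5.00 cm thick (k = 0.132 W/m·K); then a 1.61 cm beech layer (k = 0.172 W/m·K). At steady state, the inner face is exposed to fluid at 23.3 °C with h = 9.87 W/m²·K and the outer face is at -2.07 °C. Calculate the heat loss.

Q = 893 W

Series thermal resistances, inner to outer:
  R_conv,in = 1/(hA) = 1/(9.87·20.2) = 0.005016 K/W
  R_plywood = L/(kA) = 0.0500/(0.132·20.2) = 0.01875 K/W
  R_beech = L/(kA) = 0.0161/(0.172·20.2) = 0.004634 K/W
ΣR = 0.005016 + 0.01875 + 0.004634 = 0.02840 K/W
Q = ΔT/ΣR = (23.3 °C − -2.07 °C)/0.02840 = 893 W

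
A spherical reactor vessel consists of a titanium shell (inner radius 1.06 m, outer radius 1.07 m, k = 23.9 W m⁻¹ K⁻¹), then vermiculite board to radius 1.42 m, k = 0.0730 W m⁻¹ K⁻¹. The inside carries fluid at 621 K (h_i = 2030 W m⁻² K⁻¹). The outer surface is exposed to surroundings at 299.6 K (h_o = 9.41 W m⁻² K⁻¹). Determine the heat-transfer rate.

Series thermal resistances, inner to outer:
  R_conv,in = 1/(4πr²h) = 1/(4π·1.06²·2030) = 3.489×10^-5 K/W
  R_titanium = (1/1.06 − 1/1.07)/(4πk) = 0.008817/(4π·23.9) = 2.936×10^-5 K/W
  R_vermiculite board = (1/1.07 − 1/1.42)/(4πk) = 0.2304/(4π·0.0730) = 0.2511 K/W
  R_conv,out = 1/(4πr²h) = 1/(4π·1.42²·9.41) = 0.004194 K/W
ΣR = 3.489×10^-5 + 2.936×10^-5 + 0.2511 + 0.004194 = 0.2554 K/W
Q = ΔT/ΣR = (621 K − 299.6 K)/0.2554 = 1260 W

Q = 1260 W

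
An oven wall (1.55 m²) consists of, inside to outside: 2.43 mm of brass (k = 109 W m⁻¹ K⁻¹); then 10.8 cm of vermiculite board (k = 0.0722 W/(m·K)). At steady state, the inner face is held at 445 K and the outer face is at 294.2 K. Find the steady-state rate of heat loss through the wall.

Q = 156 W

Treat each layer as a resistance in series:
  R_brass = L/(kA) = 0.00243/(109·1.55) = 1.438×10^-5 K/W
  R_vermiculite board = L/(kA) = 0.108/(0.0722·1.55) = 0.9651 K/W
ΣR = 1.438×10^-5 + 0.9651 = 0.9651 K/W
Q = ΔT/ΣR = (445 K − 294.2 K)/0.9651 = 156 W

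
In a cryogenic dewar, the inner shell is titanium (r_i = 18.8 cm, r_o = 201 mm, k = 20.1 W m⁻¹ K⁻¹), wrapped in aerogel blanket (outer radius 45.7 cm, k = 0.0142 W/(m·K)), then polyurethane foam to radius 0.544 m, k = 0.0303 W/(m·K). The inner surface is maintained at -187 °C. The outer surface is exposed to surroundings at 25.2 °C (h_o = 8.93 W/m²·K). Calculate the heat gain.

Series thermal resistances, inner to outer:
  R_titanium = (1/0.188 − 1/0.201)/(4πk) = 0.3440/(4π·20.1) = 0.001362 K/W
  R_aerogel blanket = (1/0.201 − 1/0.457)/(4πk) = 2.787/(4π·0.0142) = 15.62 K/W
  R_polyurethane foam = (1/0.457 − 1/0.544)/(4πk) = 0.3499/(4π·0.0303) = 0.9191 K/W
  R_conv,out = 1/(4πr²h) = 1/(4π·0.544²·8.93) = 0.03011 K/W
ΣR = 0.001362 + 15.62 + 0.9191 + 0.03011 = 16.57 K/W
Q = ΔT/ΣR = (-187 °C − 25.2 °C)/16.57 = -12.8 W
(Negative Q ⇒ heat flows inward; heat gain = 12.8 W.)

Q = 12.8 W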